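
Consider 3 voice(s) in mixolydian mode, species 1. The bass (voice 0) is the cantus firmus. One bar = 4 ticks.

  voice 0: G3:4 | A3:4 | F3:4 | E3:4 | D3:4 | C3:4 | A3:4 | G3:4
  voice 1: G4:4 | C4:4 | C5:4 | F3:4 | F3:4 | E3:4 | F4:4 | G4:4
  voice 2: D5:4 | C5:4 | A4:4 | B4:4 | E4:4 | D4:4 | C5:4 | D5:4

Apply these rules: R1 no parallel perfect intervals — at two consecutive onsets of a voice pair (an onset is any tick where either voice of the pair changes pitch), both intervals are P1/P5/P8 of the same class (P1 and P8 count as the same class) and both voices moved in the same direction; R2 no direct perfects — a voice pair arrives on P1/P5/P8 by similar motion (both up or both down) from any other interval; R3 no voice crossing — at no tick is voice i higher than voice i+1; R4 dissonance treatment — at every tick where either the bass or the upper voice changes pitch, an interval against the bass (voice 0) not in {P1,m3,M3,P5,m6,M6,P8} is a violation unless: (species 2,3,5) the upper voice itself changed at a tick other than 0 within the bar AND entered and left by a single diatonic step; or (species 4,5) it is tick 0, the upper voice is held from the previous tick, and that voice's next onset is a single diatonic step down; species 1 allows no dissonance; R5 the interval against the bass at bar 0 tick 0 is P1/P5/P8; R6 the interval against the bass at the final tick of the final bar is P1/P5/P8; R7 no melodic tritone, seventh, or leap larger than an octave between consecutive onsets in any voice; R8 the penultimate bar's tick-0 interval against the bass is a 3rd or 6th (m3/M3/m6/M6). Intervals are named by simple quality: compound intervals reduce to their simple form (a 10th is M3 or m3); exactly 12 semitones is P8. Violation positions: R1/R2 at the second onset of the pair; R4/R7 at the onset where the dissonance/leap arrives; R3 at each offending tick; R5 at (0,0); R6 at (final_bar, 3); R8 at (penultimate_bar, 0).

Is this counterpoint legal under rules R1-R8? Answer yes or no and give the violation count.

No (13 violations)

bar 0: v0=G3 v1=G4 v2=D5 (P5)
bar 1: v0=A3 v1=C4 v2=C5 (m3)
bar 2: v0=F3 v1=C5 v2=A4 (M3)
bar 3: v0=E3 v1=F3 v2=B4 (P5)
bar 4: v0=D3 v1=F3 v2=E4 (M2)
bar 5: v0=C3 v1=E3 v2=D4 (M2)
bar 6: v0=A3 v1=F4 v2=C5 (m3)
bar 7: v0=G3 v1=G4 v2=D5 (P5)
  R2 @ bar1.0: G4/D5 P5 -> C4/C5 P8 similar
  R3 @ bar2.0: C5 above A4
  R3 @ bar2.1: C5 above A4
  R3 @ bar2.2: C5 above A4
  R3 @ bar2.3: C5 above A4
  R4 @ bar3.0: E3/F3 m2 untreated
  R7 @ bar3.0: C5->F3 leap 19st
  R4 @ bar4.0: D3/E4 M2 untreated
  R4 @ bar5.0: C3/D4 M2 untreated
  R2 @ bar6.0: E3/D4 m7 -> F4/C5 P5 similar
  R7 @ bar6.0: E3->F4 leap 13st
  R7 @ bar6.0: D4->C5 leap 10st
  R1 @ bar7.0: F4/C5 P5 -> G4/D5 P5 similar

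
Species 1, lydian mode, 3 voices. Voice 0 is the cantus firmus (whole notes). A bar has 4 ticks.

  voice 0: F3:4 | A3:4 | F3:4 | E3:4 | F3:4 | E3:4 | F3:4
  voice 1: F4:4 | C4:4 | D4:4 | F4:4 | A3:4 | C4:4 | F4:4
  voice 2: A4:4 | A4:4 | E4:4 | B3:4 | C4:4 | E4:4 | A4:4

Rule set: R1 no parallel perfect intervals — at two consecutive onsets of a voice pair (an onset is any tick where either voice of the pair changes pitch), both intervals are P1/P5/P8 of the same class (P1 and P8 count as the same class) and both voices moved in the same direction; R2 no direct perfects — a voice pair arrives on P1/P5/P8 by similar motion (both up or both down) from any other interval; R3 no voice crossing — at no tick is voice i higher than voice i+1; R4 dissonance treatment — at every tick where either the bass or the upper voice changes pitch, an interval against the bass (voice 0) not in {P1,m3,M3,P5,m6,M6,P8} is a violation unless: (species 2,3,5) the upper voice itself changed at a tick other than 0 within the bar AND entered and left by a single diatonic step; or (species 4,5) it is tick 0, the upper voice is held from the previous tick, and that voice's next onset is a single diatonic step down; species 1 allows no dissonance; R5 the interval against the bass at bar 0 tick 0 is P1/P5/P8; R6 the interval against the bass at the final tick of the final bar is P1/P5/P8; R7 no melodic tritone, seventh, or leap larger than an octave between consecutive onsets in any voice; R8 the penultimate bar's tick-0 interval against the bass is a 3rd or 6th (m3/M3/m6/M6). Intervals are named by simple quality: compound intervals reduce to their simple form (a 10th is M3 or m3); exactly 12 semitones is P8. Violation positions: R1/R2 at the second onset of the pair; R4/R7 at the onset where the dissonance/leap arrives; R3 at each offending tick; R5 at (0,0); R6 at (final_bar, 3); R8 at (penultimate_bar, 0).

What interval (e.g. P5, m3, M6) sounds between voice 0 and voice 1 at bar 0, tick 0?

P8

voice 0=F3 voice 1=F4 -> P8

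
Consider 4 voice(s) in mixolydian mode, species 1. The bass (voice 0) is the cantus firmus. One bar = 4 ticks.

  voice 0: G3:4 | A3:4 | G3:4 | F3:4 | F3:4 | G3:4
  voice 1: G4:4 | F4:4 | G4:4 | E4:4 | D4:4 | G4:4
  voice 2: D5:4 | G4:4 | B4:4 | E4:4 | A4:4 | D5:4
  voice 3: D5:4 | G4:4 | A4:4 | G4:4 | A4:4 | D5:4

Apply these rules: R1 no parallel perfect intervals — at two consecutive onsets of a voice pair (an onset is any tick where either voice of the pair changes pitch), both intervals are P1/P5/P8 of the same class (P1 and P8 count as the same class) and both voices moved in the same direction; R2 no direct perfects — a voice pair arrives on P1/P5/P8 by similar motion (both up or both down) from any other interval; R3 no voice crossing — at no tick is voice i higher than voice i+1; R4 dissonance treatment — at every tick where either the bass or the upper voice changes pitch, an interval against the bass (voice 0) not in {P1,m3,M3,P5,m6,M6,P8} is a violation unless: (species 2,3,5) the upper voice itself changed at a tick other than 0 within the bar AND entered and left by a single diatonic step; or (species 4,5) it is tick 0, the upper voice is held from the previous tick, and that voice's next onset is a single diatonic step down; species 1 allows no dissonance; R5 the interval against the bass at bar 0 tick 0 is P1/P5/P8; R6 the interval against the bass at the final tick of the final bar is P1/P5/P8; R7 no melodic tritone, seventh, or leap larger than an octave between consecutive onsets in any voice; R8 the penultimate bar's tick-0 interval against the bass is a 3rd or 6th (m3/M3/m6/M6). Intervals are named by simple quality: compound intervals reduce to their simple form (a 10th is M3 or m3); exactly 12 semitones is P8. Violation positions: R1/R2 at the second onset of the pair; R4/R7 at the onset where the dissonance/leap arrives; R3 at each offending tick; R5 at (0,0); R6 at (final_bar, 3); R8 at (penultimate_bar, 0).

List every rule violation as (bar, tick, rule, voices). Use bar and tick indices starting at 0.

(1, 0, R1, (2, 3))
(1, 0, R4, (0, 2))
(1, 0, R4, (0, 3))
(2, 0, R3, (2, 3))
(2, 0, R4, (0, 3))
(2, 1, R3, (2, 3))
(2, 2, R3, (2, 3))
(2, 3, R3, (2, 3))
(3, 0, R2, (1, 2))
(3, 0, R4, (0, 1))
(3, 0, R4, (0, 2))
(3, 0, R4, (0, 3))
(4, 0, R2, (2, 3))
(5, 0, R1, (1, 2))
(5, 0, R1, (1, 3))
(5, 0, R1, (2, 3))
(5, 0, R2, (0, 1))
(5, 0, R2, (0, 2))
(5, 0, R2, (0, 3))

bar 0: v0=G3 v1=G4 v2=D5 v3=D5 downbeat P5
bar 1: v0=A3 v1=F4 v2=G4 v3=G4 downbeat m7
bar 2: v0=G3 v1=G4 v2=B4 v3=A4 downbeat M2
bar 3: v0=F3 v1=E4 v2=E4 v3=G4 downbeat M2
bar 4: v0=F3 v1=D4 v2=A4 v3=A4 downbeat M3
bar 5: v0=G3 v1=G4 v2=D5 v3=D5 downbeat P5
  -> R1 @ bar 1 tick 0 v(2, 3): D5/D5 P1 -> G4/G4 P1 similar
  -> R4 @ bar 1 tick 0 v(0, 2): A3/G4 m7 untreated
  -> R4 @ bar 1 tick 0 v(0, 3): A3/G4 m7 untreated
  -> R3 @ bar 2 tick 0 v(2, 3): B4 above A4
  -> R4 @ bar 2 tick 0 v(0, 3): G3/A4 M2 untreated
  -> R3 @ bar 2 tick 1 v(2, 3): B4 above A4
  -> R3 @ bar 2 tick 2 v(2, 3): B4 above A4
  -> R3 @ bar 2 tick 3 v(2, 3): B4 above A4
  -> R2 @ bar 3 tick 0 v(1, 2): G4/B4 M3 -> E4/E4 P1 similar
  -> R4 @ bar 3 tick 0 v(0, 1): F3/E4 M7 untreated
  -> R4 @ bar 3 tick 0 v(0, 2): F3/E4 M7 untreated
  -> R4 @ bar 3 tick 0 v(0, 3): F3/G4 M2 untreated
  -> R2 @ bar 4 tick 0 v(2, 3): E4/G4 m3 -> A4/A4 P1 similar
  -> R1 @ bar 5 tick 0 v(1, 2): D4/A4 P5 -> G4/D5 P5 similar
  -> R1 @ bar 5 tick 0 v(1, 3): D4/A4 P5 -> G4/D5 P5 similar
  -> R1 @ bar 5 tick 0 v(2, 3): A4/A4 P1 -> D5/D5 P1 similar
  -> R2 @ bar 5 tick 0 v(0, 1): F3/D4 M6 -> G3/G4 P8 similar
  -> R2 @ bar 5 tick 0 v(0, 2): F3/A4 M3 -> G3/D5 P5 similar
  -> R2 @ bar 5 tick 0 v(0, 3): F3/A4 M3 -> G3/D5 P5 similar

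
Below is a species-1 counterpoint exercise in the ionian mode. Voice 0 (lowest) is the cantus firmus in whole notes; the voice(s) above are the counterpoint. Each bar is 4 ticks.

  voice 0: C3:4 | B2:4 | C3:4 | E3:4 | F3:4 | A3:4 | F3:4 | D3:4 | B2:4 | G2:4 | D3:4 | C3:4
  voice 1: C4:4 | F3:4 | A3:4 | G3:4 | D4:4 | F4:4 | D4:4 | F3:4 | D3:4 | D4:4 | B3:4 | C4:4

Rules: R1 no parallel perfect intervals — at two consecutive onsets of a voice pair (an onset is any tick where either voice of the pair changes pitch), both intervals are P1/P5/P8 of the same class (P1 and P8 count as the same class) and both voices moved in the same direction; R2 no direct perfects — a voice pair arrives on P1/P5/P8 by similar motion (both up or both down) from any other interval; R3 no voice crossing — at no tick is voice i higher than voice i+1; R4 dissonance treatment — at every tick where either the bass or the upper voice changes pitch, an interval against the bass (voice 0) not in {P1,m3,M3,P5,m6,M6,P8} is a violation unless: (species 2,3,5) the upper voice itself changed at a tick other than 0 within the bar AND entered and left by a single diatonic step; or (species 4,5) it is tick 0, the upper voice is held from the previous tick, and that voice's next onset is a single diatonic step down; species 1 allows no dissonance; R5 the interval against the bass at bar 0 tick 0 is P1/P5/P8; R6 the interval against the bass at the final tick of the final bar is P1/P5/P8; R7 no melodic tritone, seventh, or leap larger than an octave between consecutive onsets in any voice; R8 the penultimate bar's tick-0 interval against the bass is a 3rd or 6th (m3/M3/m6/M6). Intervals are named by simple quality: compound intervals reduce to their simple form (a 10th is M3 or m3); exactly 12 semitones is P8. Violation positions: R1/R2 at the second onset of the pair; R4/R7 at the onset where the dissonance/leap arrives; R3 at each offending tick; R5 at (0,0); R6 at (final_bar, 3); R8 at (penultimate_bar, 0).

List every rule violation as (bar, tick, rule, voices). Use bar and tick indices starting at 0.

(1, 0, R4, (0, 1))

bar 0: v0=C3 v1=C4 downbeat P8
bar 1: v0=B2 v1=F3 downbeat TT
bar 2: v0=C3 v1=A3 downbeat M6
bar 3: v0=E3 v1=G3 downbeat m3
bar 4: v0=F3 v1=D4 downbeat M6
bar 5: v0=A3 v1=F4 downbeat m6
bar 6: v0=F3 v1=D4 downbeat M6
bar 7: v0=D3 v1=F3 downbeat m3
bar 8: v0=B2 v1=D3 downbeat m3
bar 9: v0=G2 v1=D4 downbeat P5
bar 10: v0=D3 v1=B3 downbeat M6
bar 11: v0=C3 v1=C4 downbeat P8
  -> R4 @ bar 1 tick 0 v(0, 1): B2/F3 TT untreated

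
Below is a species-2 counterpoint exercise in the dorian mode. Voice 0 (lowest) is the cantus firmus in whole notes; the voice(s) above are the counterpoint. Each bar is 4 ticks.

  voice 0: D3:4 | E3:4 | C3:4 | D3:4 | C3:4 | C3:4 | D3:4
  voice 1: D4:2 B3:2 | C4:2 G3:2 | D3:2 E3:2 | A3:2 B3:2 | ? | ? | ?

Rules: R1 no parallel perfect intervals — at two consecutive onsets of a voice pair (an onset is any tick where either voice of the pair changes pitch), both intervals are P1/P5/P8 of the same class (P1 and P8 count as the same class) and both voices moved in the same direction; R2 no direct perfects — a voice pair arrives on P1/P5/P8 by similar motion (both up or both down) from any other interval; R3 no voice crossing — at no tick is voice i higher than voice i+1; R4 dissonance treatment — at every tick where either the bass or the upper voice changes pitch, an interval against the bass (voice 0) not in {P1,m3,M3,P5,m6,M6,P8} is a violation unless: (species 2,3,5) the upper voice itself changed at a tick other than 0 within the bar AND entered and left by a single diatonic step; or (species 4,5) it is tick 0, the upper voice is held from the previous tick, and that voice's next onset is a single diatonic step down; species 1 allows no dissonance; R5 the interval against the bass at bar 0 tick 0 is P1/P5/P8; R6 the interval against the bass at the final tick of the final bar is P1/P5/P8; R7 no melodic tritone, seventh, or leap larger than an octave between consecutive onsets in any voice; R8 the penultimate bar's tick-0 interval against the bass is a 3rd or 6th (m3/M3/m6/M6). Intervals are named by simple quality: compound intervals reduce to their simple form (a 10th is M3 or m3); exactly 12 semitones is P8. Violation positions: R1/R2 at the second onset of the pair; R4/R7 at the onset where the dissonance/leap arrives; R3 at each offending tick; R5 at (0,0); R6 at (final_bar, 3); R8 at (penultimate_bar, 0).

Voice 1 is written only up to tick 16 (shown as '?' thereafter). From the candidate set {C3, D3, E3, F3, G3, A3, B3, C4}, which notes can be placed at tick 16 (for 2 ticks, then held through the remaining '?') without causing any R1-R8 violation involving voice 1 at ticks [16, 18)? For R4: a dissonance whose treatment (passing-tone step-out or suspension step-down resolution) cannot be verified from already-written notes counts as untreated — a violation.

C3: violates R2,R7
D3: violates R4
E3: legal
F3: violates R4,R7
G3: violates R2
A3: legal
B3: violates R4
C4: legal

{A3, C4, E3}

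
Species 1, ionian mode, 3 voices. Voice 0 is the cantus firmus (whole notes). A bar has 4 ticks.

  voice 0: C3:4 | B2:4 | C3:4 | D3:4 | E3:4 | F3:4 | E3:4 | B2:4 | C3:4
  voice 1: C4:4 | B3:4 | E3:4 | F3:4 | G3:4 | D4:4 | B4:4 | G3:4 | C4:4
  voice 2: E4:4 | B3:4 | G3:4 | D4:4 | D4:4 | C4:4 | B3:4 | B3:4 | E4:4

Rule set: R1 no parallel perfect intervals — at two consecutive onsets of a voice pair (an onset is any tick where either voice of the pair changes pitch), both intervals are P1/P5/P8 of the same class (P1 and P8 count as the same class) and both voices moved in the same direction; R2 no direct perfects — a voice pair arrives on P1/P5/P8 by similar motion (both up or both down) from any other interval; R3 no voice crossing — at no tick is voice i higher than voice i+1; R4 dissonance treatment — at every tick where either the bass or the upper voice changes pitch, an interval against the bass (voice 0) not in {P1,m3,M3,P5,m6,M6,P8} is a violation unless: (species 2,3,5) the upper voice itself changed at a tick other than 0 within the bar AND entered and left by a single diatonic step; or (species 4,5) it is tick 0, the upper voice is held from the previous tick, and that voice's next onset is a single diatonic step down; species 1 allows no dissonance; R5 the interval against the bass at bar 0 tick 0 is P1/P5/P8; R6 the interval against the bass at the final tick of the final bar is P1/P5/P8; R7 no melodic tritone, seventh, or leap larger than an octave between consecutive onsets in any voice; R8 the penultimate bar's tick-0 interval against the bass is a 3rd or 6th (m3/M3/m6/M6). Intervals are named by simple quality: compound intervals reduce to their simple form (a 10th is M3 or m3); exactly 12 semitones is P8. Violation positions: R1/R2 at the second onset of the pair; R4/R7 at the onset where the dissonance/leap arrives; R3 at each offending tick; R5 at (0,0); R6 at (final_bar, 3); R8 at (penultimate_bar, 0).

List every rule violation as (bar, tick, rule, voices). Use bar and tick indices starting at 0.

bar 0: v0=C3 v1=C4 v2=E4 downbeat M3
bar 1: v0=B2 v1=B3 v2=B3 downbeat P8
bar 2: v0=C3 v1=E3 v2=G3 downbeat P5
bar 3: v0=D3 v1=F3 v2=D4 downbeat P8
bar 4: v0=E3 v1=G3 v2=D4 downbeat m7
bar 5: v0=F3 v1=D4 v2=C4 downbeat P5
bar 6: v0=E3 v1=B4 v2=B3 downbeat P5
bar 7: v0=B2 v1=G3 v2=B3 downbeat P8
bar 8: v0=C3 v1=C4 v2=E4 downbeat M3
  -> R5 @ bar 0 tick 0 v(0, 2): opens on M3
  -> R1 @ bar 1 tick 0 v(0, 1): C3/C4 P8 -> B2/B3 P8 similar
  -> R2 @ bar 1 tick 0 v(0, 2): C3/E4 M3 -> B2/B3 P8 similar
  -> R2 @ bar 1 tick 0 v(1, 2): C4/E4 M3 -> B3/B3 P1 similar
  -> R2 @ bar 3 tick 0 v(0, 2): C3/G3 P5 -> D3/D4 P8 similar
  -> R4 @ bar 4 tick 0 v(0, 2): E3/D4 m7 untreated
  -> R3 @ bar 5 tick 0 v(1, 2): D4 above C4
  -> R3 @ bar 5 tick 1 v(1, 2): D4 above C4
  -> R3 @ bar 5 tick 2 v(1, 2): D4 above C4
  -> R3 @ bar 5 tick 3 v(1, 2): D4 above C4
  -> R1 @ bar 6 tick 0 v(0, 2): F3/C4 P5 -> E3/B3 P5 similar
  -> R3 @ bar 6 tick 0 v(1, 2): B4 above B3
  -> R3 @ bar 6 tick 1 v(1, 2): B4 above B3
  -> R3 @ bar 6 tick 2 v(1, 2): B4 above B3
  -> R3 @ bar 6 tick 3 v(1, 2): B4 above B3
  -> R7 @ bar 7 tick 0 v(1,): B4->G3 leap 16st
  -> R8 @ bar 7 tick 0 v(0, 2): penult P8 not 3rd/6th
  -> R2 @ bar 8 tick 0 v(0, 1): B2/G3 m6 -> C3/C4 P8 similar
  -> R6 @ bar 8 tick 3 v(0, 2): closes on M3

(0, 0, R5, (0, 2))
(1, 0, R1, (0, 1))
(1, 0, R2, (0, 2))
(1, 0, R2, (1, 2))
(3, 0, R2, (0, 2))
(4, 0, R4, (0, 2))
(5, 0, R3, (1, 2))
(5, 1, R3, (1, 2))
(5, 2, R3, (1, 2))
(5, 3, R3, (1, 2))
(6, 0, R1, (0, 2))
(6, 0, R3, (1, 2))
(6, 1, R3, (1, 2))
(6, 2, R3, (1, 2))
(6, 3, R3, (1, 2))
(7, 0, R7, (1,))
(7, 0, R8, (0, 2))
(8, 0, R2, (0, 1))
(8, 3, R6, (0, 2))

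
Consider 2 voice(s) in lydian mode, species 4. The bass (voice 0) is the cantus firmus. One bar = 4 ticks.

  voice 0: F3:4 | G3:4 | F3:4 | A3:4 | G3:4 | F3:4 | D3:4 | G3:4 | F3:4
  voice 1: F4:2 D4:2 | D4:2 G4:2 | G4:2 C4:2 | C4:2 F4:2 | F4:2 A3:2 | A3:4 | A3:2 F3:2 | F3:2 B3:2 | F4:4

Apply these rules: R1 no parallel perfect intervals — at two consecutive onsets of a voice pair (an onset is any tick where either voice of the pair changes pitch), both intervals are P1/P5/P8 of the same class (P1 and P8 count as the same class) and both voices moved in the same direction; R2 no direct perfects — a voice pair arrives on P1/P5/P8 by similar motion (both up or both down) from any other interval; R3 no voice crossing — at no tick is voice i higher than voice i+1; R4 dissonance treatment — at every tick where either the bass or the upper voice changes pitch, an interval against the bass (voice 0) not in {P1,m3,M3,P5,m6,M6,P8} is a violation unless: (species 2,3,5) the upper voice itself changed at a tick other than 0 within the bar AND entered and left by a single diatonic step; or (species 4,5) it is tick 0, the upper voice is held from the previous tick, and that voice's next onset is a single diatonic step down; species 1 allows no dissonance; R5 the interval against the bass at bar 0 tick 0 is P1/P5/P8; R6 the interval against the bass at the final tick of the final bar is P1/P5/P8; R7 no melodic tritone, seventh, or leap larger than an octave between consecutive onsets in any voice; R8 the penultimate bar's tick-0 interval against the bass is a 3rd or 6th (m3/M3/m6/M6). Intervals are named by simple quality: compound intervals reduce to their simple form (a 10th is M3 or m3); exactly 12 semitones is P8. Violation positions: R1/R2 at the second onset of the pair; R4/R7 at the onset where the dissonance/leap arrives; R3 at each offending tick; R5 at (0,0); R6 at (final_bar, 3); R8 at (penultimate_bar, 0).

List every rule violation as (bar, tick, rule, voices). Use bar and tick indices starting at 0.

bar 0: v0=F3 v1=F4 downbeat P8
bar 1: v0=G3 v1=D4 downbeat P5
bar 2: v0=F3 v1=G4 downbeat M2
bar 3: v0=A3 v1=C4 downbeat m3
bar 4: v0=G3 v1=F4 downbeat m7
bar 5: v0=F3 v1=A3 downbeat M3
bar 6: v0=D3 v1=A3 downbeat P5
bar 7: v0=G3 v1=F3 downbeat M2
bar 8: v0=F3 v1=F4 downbeat P8
  -> R4 @ bar 2 tick 0 v(0, 1): F3/G4 M2 untreated
  -> R4 @ bar 4 tick 0 v(0, 1): G3/F4 m7 untreated
  -> R4 @ bar 4 tick 2 v(0, 1): G3/A3 M2 untreated
  -> R3 @ bar 7 tick 0 v(0, 1): G3 above F3
  -> R4 @ bar 7 tick 0 v(0, 1): G3/F3 M2 untreated
  -> R8 @ bar 7 tick 0 v(0, 1): penult M2 not 3rd/6th
  -> R3 @ bar 7 tick 1 v(0, 1): G3 above F3
  -> R7 @ bar 7 tick 2 v(1,): F3->B3 leap 6st
  -> R7 @ bar 8 tick 0 v(1,): B3->F4 leap 6st

(2, 0, R4, (0, 1))
(4, 0, R4, (0, 1))
(4, 2, R4, (0, 1))
(7, 0, R3, (0, 1))
(7, 0, R4, (0, 1))
(7, 0, R8, (0, 1))
(7, 1, R3, (0, 1))
(7, 2, R7, (1,))
(8, 0, R7, (1,))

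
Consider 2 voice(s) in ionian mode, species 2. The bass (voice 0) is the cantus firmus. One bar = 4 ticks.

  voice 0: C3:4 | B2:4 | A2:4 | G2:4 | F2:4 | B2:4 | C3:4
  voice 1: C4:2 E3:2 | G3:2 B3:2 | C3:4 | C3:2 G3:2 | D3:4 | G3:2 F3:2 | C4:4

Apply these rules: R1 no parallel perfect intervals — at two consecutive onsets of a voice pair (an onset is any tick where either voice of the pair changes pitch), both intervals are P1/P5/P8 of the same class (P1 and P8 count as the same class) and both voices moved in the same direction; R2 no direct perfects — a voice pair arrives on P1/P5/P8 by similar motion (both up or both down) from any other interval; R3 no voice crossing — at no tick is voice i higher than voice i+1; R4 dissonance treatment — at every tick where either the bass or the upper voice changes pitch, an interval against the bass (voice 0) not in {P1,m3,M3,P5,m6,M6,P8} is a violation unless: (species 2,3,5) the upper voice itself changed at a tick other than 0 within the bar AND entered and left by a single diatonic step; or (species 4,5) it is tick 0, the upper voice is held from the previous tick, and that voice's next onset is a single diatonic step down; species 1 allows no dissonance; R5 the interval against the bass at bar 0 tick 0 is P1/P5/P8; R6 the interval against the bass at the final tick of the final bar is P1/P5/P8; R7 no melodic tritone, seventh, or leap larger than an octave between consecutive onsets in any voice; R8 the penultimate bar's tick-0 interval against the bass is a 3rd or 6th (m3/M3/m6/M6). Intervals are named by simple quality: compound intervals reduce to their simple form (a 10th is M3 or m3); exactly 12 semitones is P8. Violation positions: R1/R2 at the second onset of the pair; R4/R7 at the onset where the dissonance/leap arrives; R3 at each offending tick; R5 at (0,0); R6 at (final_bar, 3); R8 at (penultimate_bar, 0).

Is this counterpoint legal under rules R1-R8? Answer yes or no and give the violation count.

No (5 violations)

bar 0: v0=C3 v1=C4 (P8)
bar 1: v0=B2 v1=G3 (m6)
bar 2: v0=A2 v1=C3 (m3)
bar 3: v0=G2 v1=C3 (P4)
bar 4: v0=F2 v1=D3 (M6)
bar 5: v0=B2 v1=G3 (m6)
bar 6: v0=C3 v1=C4 (P8)
  R7 @ bar2.0: B3->C3 leap 11st
  R4 @ bar3.0: G2/C3 P4 untreated
  R7 @ bar5.0: F2->B2 leap 6st
  R4 @ bar5.2: B2/F3 TT untreated
  R2 @ bar6.0: B2/F3 TT -> C3/C4 P8 similar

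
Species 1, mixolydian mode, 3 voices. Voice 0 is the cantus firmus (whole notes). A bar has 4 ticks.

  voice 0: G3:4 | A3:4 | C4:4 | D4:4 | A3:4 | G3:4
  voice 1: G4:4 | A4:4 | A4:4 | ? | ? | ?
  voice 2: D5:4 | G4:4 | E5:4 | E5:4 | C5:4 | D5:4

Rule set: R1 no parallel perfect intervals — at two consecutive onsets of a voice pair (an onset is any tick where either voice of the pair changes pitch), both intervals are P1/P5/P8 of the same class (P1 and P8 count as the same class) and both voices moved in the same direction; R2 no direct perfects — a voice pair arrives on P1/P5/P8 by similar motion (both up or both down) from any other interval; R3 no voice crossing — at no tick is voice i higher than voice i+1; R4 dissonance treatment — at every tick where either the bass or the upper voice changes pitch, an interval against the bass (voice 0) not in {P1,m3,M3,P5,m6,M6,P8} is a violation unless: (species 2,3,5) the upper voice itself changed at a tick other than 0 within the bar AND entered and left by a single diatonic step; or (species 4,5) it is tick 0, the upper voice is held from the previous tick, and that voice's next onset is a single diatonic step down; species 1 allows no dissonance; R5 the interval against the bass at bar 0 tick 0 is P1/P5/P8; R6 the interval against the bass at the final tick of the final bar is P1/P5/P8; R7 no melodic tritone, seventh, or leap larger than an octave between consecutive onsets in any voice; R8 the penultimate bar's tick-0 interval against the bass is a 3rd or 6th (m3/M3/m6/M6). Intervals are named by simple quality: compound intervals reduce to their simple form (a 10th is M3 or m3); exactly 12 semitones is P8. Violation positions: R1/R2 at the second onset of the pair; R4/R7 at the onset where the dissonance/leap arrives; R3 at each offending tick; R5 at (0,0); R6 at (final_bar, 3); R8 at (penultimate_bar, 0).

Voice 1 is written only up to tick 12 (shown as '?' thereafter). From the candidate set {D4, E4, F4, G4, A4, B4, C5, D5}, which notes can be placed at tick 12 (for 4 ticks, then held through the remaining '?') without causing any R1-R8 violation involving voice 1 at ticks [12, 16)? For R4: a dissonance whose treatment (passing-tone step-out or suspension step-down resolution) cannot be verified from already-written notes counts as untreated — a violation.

D4: legal
E4: violates R4
F4: legal
G4: violates R4
A4: legal
B4: legal
C5: violates R4
D5: violates R2

{A4, B4, D4, F4}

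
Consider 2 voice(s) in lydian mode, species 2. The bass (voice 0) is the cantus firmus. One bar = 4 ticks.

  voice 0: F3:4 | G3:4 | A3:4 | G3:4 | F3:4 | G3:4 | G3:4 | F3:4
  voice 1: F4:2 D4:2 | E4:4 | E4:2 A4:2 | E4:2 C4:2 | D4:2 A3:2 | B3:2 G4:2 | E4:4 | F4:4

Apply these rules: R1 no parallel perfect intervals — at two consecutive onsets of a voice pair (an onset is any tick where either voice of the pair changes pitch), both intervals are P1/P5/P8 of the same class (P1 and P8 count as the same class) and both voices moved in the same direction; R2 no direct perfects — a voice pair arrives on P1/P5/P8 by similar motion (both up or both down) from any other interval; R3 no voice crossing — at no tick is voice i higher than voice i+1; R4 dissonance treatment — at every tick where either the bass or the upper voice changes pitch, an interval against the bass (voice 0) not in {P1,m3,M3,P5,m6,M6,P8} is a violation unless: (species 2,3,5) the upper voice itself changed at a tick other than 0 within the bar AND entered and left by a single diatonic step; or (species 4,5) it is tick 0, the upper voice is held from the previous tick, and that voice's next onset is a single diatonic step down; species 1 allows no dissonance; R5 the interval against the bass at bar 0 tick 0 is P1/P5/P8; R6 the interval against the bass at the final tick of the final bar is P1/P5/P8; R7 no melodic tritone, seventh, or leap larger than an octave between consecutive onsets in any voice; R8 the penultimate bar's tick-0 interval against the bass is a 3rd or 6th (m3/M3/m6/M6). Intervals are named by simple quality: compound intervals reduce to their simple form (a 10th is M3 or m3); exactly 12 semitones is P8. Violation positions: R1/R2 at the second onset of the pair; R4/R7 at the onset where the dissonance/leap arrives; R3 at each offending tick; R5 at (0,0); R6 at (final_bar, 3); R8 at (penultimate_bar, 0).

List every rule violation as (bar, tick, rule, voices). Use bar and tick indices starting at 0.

(3, 2, R4, (0, 1))

bar 0: v0=F3 v1=F4 downbeat P8
bar 1: v0=G3 v1=E4 downbeat M6
bar 2: v0=A3 v1=E4 downbeat P5
bar 3: v0=G3 v1=E4 downbeat M6
bar 4: v0=F3 v1=D4 downbeat M6
bar 5: v0=G3 v1=B3 downbeat M3
bar 6: v0=G3 v1=E4 downbeat M6
bar 7: v0=F3 v1=F4 downbeat P8
  -> R4 @ bar 3 tick 2 v(0, 1): G3/C4 P4 untreated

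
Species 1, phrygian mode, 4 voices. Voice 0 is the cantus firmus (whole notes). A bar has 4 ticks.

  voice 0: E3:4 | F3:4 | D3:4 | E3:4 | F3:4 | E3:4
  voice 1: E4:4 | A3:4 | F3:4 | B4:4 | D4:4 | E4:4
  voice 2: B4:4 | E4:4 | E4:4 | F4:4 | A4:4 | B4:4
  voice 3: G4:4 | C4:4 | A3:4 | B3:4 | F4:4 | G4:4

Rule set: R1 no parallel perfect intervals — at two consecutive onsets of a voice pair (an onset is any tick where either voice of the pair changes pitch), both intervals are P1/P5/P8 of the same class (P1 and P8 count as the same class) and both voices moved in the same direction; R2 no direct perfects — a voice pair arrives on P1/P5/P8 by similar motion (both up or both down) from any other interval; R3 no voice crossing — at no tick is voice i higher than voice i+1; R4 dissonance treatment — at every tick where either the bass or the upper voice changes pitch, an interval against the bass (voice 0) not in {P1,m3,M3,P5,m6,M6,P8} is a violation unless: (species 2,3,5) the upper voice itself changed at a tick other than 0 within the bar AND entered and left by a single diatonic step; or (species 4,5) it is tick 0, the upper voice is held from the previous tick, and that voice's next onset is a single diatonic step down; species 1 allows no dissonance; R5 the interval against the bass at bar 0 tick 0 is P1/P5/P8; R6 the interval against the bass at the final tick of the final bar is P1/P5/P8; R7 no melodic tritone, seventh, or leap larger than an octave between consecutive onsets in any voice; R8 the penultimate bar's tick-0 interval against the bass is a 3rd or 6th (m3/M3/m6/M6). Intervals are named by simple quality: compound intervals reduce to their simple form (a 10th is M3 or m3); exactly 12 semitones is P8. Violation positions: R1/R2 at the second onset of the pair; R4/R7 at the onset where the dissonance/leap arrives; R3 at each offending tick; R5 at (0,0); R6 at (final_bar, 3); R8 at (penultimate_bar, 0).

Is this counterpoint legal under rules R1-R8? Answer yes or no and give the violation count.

No (43 violations)

bar 0: v0=E3 v1=E4 v2=B4 v3=G4 (m3)
bar 1: v0=F3 v1=A3 v2=E4 v3=C4 (P5)
bar 2: v0=D3 v1=F3 v2=E4 v3=A3 (P5)
bar 3: v0=E3 v1=B4 v2=F4 v3=B3 (P5)
bar 4: v0=F3 v1=D4 v2=A4 v3=F4 (P8)
bar 5: v0=E3 v1=E4 v2=B4 v3=G4 (m3)
  R3 @ bar0.0: B4 above G4
  R5 @ bar0.0: opens on m3
  R3 @ bar0.1: B4 above G4
  R3 @ bar0.2: B4 above G4
  R3 @ bar0.3: B4 above G4
  R1 @ bar1.0: E4/B4 P5 -> A3/E4 P5 similar
  R3 @ bar1.0: E4 above C4
  R4 @ bar1.0: F3/E4 M7 untreated
  R3 @ bar1.1: E4 above C4
  R3 @ bar1.2: E4 above C4
  R3 @ bar1.3: E4 above C4
  R1 @ bar2.0: F3/C4 P5 -> D3/A3 P5 similar
  R3 @ bar2.0: E4 above A3
  R4 @ bar2.0: D3/E4 M2 untreated
  R3 @ bar2.1: E4 above A3
  R3 @ bar2.2: E4 above A3
  R3 @ bar2.3: E4 above A3
  R1 @ bar3.0: D3/A3 P5 -> E3/B3 P5 similar
  R2 @ bar3.0: D3/F3 m3 -> E3/B4 P5 similar
  R2 @ bar3.0: F3/A3 M3 -> B4/B3 P8 similar
  R3 @ bar3.0: B4 above F4
  R3 @ bar3.0: F4 above B3
  R4 @ bar3.0: E3/F4 m2 untreated
  R7 @ bar3.0: F3->B4 leap 18st
  R3 @ bar3.1: B4 above F4
  R3 @ bar3.1: F4 above B3
  R3 @ bar3.2: B4 above F4
  R3 @ bar3.2: F4 above B3
  R3 @ bar3.3: B4 above F4
  R3 @ bar3.3: F4 above B3
  R2 @ bar4.0: E3/B3 P5 -> F3/F4 P8 similar
  R3 @ bar4.0: A4 above F4
  R7 @ bar4.0: B3->F4 leap 6st
  R8 @ bar4.0: penult P8 not 3rd/6th
  R3 @ bar4.1: A4 above F4
  R3 @ bar4.2: A4 above F4
  R3 @ bar4.3: A4 above F4
  R1 @ bar5.0: D4/A4 P5 -> E4/B4 P5 similar
  R3 @ bar5.0: B4 above G4
  R3 @ bar5.1: B4 above G4
  R3 @ bar5.2: B4 above G4
  R3 @ bar5.3: B4 above G4
  R6 @ bar5.3: closes on m3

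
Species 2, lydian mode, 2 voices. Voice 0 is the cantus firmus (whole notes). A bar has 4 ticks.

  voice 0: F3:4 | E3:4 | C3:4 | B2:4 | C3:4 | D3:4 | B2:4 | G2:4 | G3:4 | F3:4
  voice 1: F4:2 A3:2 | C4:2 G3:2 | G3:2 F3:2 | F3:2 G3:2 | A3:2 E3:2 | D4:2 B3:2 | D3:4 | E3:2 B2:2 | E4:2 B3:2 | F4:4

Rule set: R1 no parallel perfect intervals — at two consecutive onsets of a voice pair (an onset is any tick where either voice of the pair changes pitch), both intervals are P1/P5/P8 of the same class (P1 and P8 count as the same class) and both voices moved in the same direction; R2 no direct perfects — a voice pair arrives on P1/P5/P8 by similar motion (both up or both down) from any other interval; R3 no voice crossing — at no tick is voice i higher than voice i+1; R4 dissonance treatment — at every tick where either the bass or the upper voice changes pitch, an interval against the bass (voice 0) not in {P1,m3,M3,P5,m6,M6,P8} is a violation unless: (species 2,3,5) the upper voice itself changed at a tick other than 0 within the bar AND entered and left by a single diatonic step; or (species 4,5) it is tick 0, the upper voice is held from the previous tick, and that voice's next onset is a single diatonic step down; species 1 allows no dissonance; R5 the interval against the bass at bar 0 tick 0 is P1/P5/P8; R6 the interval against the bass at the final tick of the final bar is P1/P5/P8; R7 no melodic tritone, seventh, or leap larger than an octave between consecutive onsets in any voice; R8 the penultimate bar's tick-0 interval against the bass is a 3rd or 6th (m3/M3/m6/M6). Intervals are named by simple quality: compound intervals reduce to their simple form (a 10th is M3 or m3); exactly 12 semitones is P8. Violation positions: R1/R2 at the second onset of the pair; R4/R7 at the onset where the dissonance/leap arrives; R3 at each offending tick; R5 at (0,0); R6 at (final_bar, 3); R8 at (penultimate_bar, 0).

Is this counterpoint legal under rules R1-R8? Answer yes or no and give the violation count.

bar 0: v0=F3 v1=F4 (P8)
bar 1: v0=E3 v1=C4 (m6)
bar 2: v0=C3 v1=G3 (P5)
bar 3: v0=B2 v1=F3 (TT)
bar 4: v0=C3 v1=A3 (M6)
bar 5: v0=D3 v1=D4 (P8)
bar 6: v0=B2 v1=D3 (m3)
bar 7: v0=G2 v1=E3 (M6)
bar 8: v0=G3 v1=E4 (M6)
bar 9: v0=F3 v1=F4 (P8)
  R4 @ bar3.0: B2/F3 TT untreated
  R2 @ bar5.0: C3/E3 M3 -> D3/D4 P8 similar
  R7 @ bar5.0: E3->D4 leap 10st
  R7 @ bar8.0: B2->E4 leap 17st
  R7 @ bar9.0: B3->F4 leap 6st

No (5 violations)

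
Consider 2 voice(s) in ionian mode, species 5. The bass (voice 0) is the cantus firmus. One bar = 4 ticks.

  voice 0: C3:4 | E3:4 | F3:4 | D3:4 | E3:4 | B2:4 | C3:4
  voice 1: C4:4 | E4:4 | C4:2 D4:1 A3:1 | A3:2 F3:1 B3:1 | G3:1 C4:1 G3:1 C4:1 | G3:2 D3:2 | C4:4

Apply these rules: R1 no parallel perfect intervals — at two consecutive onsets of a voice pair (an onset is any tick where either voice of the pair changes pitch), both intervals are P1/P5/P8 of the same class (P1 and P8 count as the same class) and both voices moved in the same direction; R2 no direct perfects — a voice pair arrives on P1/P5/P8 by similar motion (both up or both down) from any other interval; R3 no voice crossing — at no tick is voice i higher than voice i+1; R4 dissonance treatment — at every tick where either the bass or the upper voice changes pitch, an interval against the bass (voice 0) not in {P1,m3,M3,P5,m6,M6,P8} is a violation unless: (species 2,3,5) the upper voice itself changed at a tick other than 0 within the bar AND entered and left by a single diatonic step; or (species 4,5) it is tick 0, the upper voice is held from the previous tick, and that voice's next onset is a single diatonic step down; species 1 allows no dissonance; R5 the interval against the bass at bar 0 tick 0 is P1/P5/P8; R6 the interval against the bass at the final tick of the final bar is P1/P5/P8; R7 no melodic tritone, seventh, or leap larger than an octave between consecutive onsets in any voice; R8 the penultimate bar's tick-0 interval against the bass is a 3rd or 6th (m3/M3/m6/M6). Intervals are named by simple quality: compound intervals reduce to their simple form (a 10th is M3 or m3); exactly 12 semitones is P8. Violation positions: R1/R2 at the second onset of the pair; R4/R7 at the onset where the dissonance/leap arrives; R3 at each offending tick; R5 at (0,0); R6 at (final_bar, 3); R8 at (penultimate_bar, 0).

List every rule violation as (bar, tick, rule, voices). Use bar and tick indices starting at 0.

bar 0: v0=C3 v1=C4 downbeat P8
bar 1: v0=E3 v1=E4 downbeat P8
bar 2: v0=F3 v1=C4 downbeat P5
bar 3: v0=D3 v1=A3 downbeat P5
bar 4: v0=E3 v1=G3 downbeat m3
bar 5: v0=B2 v1=G3 downbeat m6
bar 6: v0=C3 v1=C4 downbeat P8
  -> R1 @ bar 1 tick 0 v(0, 1): C3/C4 P8 -> E3/E4 P8 similar
  -> R7 @ bar 3 tick 3 v(1,): F3->B3 leap 6st
  -> R2 @ bar 6 tick 0 v(0, 1): B2/D3 m3 -> C3/C4 P8 similar
  -> R7 @ bar 6 tick 0 v(1,): D3->C4 leap 10st

(1, 0, R1, (0, 1))
(3, 3, R7, (1,))
(6, 0, R2, (0, 1))
(6, 0, R7, (1,))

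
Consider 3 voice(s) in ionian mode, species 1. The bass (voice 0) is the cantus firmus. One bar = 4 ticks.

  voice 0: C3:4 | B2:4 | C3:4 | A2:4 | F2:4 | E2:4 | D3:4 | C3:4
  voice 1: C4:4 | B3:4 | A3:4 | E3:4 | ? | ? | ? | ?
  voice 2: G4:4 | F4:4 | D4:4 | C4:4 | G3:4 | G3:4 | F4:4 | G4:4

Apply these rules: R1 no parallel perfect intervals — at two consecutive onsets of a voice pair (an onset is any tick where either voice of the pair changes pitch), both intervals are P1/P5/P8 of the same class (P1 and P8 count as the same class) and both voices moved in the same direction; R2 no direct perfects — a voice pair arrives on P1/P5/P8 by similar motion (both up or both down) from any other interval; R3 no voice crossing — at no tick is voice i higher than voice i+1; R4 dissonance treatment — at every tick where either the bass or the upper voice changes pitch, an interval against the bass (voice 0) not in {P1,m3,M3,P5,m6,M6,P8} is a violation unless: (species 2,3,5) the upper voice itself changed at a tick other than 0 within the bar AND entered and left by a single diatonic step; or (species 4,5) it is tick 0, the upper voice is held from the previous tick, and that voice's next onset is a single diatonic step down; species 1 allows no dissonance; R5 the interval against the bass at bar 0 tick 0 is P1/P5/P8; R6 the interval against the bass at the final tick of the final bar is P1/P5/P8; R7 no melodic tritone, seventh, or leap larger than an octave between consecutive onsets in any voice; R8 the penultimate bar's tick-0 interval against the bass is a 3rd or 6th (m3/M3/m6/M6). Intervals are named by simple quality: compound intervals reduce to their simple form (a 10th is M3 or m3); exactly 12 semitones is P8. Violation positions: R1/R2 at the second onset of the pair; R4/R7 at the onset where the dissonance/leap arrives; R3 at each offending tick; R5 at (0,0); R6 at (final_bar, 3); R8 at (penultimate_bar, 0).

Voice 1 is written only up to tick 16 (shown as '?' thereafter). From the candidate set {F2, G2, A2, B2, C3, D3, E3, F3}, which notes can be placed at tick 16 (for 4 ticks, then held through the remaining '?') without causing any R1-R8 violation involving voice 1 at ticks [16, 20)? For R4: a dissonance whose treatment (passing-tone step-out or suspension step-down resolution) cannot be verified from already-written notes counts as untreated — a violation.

{A2, D3, F3}

F2: violates R2,R7
G2: violates R2,R4
A2: legal
B2: violates R4
C3: violates R1,R2
D3: legal
E3: violates R4
F3: legal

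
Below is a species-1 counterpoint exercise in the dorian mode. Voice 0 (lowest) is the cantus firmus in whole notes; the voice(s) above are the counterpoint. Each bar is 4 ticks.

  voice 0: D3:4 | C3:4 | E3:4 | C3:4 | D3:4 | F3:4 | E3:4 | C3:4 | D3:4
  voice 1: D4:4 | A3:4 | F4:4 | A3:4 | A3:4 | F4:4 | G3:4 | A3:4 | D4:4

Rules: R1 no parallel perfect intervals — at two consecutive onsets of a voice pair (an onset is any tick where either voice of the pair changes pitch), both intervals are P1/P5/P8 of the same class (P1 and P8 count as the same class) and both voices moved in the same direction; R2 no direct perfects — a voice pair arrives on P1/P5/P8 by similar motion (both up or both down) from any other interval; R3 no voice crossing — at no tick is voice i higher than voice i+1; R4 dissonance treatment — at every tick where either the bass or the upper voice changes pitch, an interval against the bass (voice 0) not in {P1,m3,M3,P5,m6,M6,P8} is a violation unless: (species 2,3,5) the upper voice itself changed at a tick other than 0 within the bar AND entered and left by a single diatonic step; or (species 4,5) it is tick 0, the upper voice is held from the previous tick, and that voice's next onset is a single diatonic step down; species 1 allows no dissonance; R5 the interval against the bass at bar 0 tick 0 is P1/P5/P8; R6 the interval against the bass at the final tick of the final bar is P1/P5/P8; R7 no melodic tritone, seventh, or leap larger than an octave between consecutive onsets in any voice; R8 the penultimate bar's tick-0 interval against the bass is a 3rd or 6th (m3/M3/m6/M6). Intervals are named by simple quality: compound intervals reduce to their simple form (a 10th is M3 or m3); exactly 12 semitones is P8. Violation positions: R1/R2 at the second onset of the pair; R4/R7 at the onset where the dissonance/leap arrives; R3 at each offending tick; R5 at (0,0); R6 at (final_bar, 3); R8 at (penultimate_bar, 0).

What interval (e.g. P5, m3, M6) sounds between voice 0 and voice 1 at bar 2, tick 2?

m2

voice 0=E3 voice 1=F4 -> m2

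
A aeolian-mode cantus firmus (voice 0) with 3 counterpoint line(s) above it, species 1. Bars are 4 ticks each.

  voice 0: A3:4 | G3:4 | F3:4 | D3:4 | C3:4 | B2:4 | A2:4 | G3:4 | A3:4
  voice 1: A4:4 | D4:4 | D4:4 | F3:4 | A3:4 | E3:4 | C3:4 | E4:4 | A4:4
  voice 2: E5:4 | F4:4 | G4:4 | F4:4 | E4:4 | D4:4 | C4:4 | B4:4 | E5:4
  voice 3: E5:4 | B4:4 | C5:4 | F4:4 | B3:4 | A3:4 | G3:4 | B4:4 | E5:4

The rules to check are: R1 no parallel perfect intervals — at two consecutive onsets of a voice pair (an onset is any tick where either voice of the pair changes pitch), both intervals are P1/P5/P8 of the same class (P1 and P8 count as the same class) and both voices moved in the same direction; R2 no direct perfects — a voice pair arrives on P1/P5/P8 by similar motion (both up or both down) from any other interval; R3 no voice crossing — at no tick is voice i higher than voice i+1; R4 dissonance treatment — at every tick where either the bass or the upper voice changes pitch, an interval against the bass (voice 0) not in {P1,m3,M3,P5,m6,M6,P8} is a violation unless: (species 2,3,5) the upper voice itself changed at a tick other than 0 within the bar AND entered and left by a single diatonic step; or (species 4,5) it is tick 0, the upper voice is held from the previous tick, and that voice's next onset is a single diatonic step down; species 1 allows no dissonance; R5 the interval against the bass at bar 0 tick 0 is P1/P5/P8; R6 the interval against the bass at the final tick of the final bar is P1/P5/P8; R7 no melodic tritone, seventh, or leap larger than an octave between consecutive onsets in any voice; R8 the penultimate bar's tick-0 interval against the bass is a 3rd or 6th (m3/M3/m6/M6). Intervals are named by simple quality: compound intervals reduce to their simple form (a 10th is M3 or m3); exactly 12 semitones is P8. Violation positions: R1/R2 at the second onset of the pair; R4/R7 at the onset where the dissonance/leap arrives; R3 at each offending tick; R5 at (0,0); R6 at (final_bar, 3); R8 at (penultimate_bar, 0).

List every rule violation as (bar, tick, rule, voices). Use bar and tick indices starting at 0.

bar 0: v0=A3 v1=A4 v2=E5 v3=E5 downbeat P5
bar 1: v0=G3 v1=D4 v2=F4 v3=B4 downbeat M3
bar 2: v0=F3 v1=D4 v2=G4 v3=C5 downbeat P5
bar 3: v0=D3 v1=F3 v2=F4 v3=F4 downbeat m3
bar 4: v0=C3 v1=A3 v2=E4 v3=B3 downbeat M7
bar 5: v0=B2 v1=E3 v2=D4 v3=A3 downbeat m7
bar 6: v0=A2 v1=C3 v2=C4 v3=G3 downbeat m7
bar 7: v0=G3 v1=E4 v2=B4 v3=B4 downbeat M3
bar 8: v0=A3 v1=A4 v2=E5 v3=E5 downbeat P5
  -> R2 @ bar 1 tick 0 v(0, 1): A3/A4 P8 -> G3/D4 P5 similar
  -> R4 @ bar 1 tick 0 v(0, 2): G3/F4 m7 untreated
  -> R7 @ bar 1 tick 0 v(2,): E5->F4 leap 11st
  -> R4 @ bar 2 tick 0 v(0, 2): F3/G4 M2 untreated
  -> R2 @ bar 3 tick 0 v(1, 2): D4/G4 P4 -> F3/F4 P8 similar
  -> R2 @ bar 3 tick 0 v(1, 3): D4/C5 m7 -> F3/F4 P8 similar
  -> R2 @ bar 3 tick 0 v(2, 3): G4/C5 P4 -> F4/F4 P1 similar
  -> R3 @ bar 4 tick 0 v(2, 3): E4 above B3
  -> R4 @ bar 4 tick 0 v(0, 3): C3/B3 M7 untreated
  -> R7 @ bar 4 tick 0 v(3,): F4->B3 leap 6st
  -> R3 @ bar 4 tick 1 v(2, 3): E4 above B3
  -> R3 @ bar 4 tick 2 v(2, 3): E4 above B3
  -> R3 @ bar 4 tick 3 v(2, 3): E4 above B3
  -> R3 @ bar 5 tick 0 v(2, 3): D4 above A3
  -> R4 @ bar 5 tick 0 v(0, 1): B2/E3 P4 untreated
  -> R4 @ bar 5 tick 0 v(0, 3): B2/A3 m7 untreated
  -> R3 @ bar 5 tick 1 v(2, 3): D4 above A3
  -> R3 @ bar 5 tick 2 v(2, 3): D4 above A3
  -> R3 @ bar 5 tick 3 v(2, 3): D4 above A3
  -> R2 @ bar 6 tick 0 v(1, 2): E3/D4 m7 -> C3/C4 P8 similar
  -> R2 @ bar 6 tick 0 v(1, 3): E3/A3 P4 -> C3/G3 P5 similar
  -> R3 @ bar 6 tick 0 v(2, 3): C4 above G3
  -> R4 @ bar 6 tick 0 v(0, 3): A2/G3 m7 untreated
  -> R3 @ bar 6 tick 1 v(2, 3): C4 above G3
  -> R3 @ bar 6 tick 2 v(2, 3): C4 above G3
  -> R3 @ bar 6 tick 3 v(2, 3): C4 above G3
  -> R1 @ bar 7 tick 0 v(1, 3): C3/G3 P5 -> E4/B4 P5 similar
  -> R2 @ bar 7 tick 0 v(1, 2): C3/C4 P8 -> E4/B4 P5 similar
  -> R2 @ bar 7 tick 0 v(2, 3): C4/G3 P4 -> B4/B4 P1 similar
  -> R7 @ bar 7 tick 0 v(0,): A2->G3 leap 10st
  -> R7 @ bar 7 tick 0 v(1,): C3->E4 leap 16st
  -> R7 @ bar 7 tick 0 v(2,): C4->B4 leap 11st
  -> R7 @ bar 7 tick 0 v(3,): G3->B4 leap 16st
  -> R1 @ bar 8 tick 0 v(1, 2): E4/B4 P5 -> A4/E5 P5 similar
  -> R1 @ bar 8 tick 0 v(1, 3): E4/B4 P5 -> A4/E5 P5 similar
  -> R1 @ bar 8 tick 0 v(2, 3): B4/B4 P1 -> E5/E5 P1 similar
  -> R2 @ bar 8 tick 0 v(0, 1): G3/E4 M6 -> A3/A4 P8 similar
  -> R2 @ bar 8 tick 0 v(0, 2): G3/B4 M3 -> A3/E5 P5 similar
  -> R2 @ bar 8 tick 0 v(0, 3): G3/B4 M3 -> A3/E5 P5 similar

(1, 0, R2, (0, 1))
(1, 0, R4, (0, 2))
(1, 0, R7, (2,))
(2, 0, R4, (0, 2))
(3, 0, R2, (1, 2))
(3, 0, R2, (1, 3))
(3, 0, R2, (2, 3))
(4, 0, R3, (2, 3))
(4, 0, R4, (0, 3))
(4, 0, R7, (3,))
(4, 1, R3, (2, 3))
(4, 2, R3, (2, 3))
(4, 3, R3, (2, 3))
(5, 0, R3, (2, 3))
(5, 0, R4, (0, 1))
(5, 0, R4, (0, 3))
(5, 1, R3, (2, 3))
(5, 2, R3, (2, 3))
(5, 3, R3, (2, 3))
(6, 0, R2, (1, 2))
(6, 0, R2, (1, 3))
(6, 0, R3, (2, 3))
(6, 0, R4, (0, 3))
(6, 1, R3, (2, 3))
(6, 2, R3, (2, 3))
(6, 3, R3, (2, 3))
(7, 0, R1, (1, 3))
(7, 0, R2, (1, 2))
(7, 0, R2, (2, 3))
(7, 0, R7, (0,))
(7, 0, R7, (1,))
(7, 0, R7, (2,))
(7, 0, R7, (3,))
(8, 0, R1, (1, 2))
(8, 0, R1, (1, 3))
(8, 0, R1, (2, 3))
(8, 0, R2, (0, 1))
(8, 0, R2, (0, 2))
(8, 0, R2, (0, 3))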